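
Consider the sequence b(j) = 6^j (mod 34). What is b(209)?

6

Listing terms: b(0) = 1,  b(1) = 6,  b(2) = 2,  b(3) = 12,  b(4) = 4,  b(5) = 24,  b(6) = 8,  b(7) = 14,  b(8) = 16,  b(9) = 28,  b(10) = 32,  b(11) = 22,  b(12) = 30,  b(13) = 10,  b(14) = 26,  b(15) = 20,  b(16) = 18,  b(17) = 6.
Since b(17) = b(1) = 6, the sequence is eventually periodic: after a pre-period of length 1 it cycles with period 16.
For j ≥ 1, b(j) depends only on (j - 1) mod 16. (209 - 1) mod 16 = 0, so b(209) = b(1) = 6.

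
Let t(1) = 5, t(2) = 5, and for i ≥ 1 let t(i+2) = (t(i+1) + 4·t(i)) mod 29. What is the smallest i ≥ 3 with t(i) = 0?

We have t(1) = 5; t(2) = 5; t(3) = 25; t(4) = 16; t(5) = 0; t(6) = 6; t(7) = 6; t(8) = 1; t(9) = 25; t(10) = 0; t(11) = 13; t(12) = 13; t(13) = 7; t(14) = 1; t(15) = 0; t(16) = 4; t(17) = 4; t(18) = 20; t(19) = 7; t(20) = 0; t(21) = 28; t(22) = 28; t(23) = 24; t(24) = 20; t(25) = 0; t(26) = 22; t(27) = 22; t(28) = 23; t(29) = 24; t(30) = 0; t(31) = 9; t(32) = 9; t(33) = 16; t(34) = 23; t(35) = 0; t(36) = 5; t(37) = 5.
The sequence repeats with period 35.
The value 0 first appears (with i ≥ 3) at t(5).

5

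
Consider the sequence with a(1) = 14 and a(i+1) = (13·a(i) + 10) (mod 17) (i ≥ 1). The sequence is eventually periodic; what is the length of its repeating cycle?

a(1) = 14,  a(2) = 5,  a(3) = 7,  a(4) = 16,  a(5) = 14.
The sequence repeats with period 4.

4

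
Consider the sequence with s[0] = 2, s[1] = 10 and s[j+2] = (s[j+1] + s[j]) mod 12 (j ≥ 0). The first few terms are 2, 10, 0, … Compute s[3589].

2

Listing terms: s[0] = 2, s[1] = 10, s[2] = 0, s[3] = 10, s[4] = 10, s[5] = 8, s[6] = 6, s[7] = 2, s[8] = 8, s[9] = 10, s[10] = 6, s[11] = 4, s[12] = 10, s[13] = 2, s[14] = 0, s[15] = 2, s[16] = 2, s[17] = 4, s[18] = 6, s[19] = 10, s[20] = 4, s[21] = 2, s[22] = 6, s[23] = 8, s[24] = 2, s[25] = 10.
Since (s[24], s[25]) = (s[0], s[1]) = (2, 10) (two consecutive terms determine the rest), the sequence is periodic with period 24.
(3589 - 0) mod 24 = 13, so s[3589] = s[13] = 2.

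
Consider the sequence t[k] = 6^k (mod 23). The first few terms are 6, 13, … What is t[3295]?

12

Listing terms: t[1] = 6,  t[2] = 13,  t[3] = 9,  t[4] = 8,  t[5] = 2,  t[6] = 12,  t[7] = 3,  t[8] = 18,  t[9] = 16,  t[10] = 4,  t[11] = 1,  t[12] = 6.
The sequence repeats with period 11.
(3295 - 1) mod 11 = 5, so t[3295] = t[6] = 12.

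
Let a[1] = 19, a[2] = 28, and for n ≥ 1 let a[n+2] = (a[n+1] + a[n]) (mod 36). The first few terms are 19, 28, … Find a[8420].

Computing terms: a[1] = 19; a[2] = 28; a[3] = 11; a[4] = 3; a[5] = 14; a[6] = 17; a[7] = 31; a[8] = 12; a[9] = 7; a[10] = 19; a[11] = 26; a[12] = 9; a[13] = 35; a[14] = 8; a[15] = 7; a[16] = 15; a[17] = 22; a[18] = 1; a[19] = 23; a[20] = 24; a[21] = 11; a[22] = 35; a[23] = 10; a[24] = 9; a[25] = 19; a[26] = 28.
Since (a[25], a[26]) = (a[1], a[2]) = (19, 28) (two consecutive terms determine the rest), the sequence is periodic with period 24.
(8420 - 1) mod 24 = 19, so a[8420] = a[20] = 24.

24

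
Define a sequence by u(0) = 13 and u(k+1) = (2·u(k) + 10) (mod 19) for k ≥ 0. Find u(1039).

2

We have u(0) = 13, u(1) = 17, u(2) = 6, u(3) = 3, u(4) = 16, u(5) = 4, u(6) = 18, u(7) = 8, u(8) = 7, u(9) = 5, u(10) = 1, u(11) = 12, u(12) = 15, u(13) = 2, u(14) = 14, u(15) = 0, u(16) = 10, u(17) = 11, u(18) = 13.
Since u(18) = u(0) = 13, the sequence is periodic with period 18.
(1039 - 0) mod 18 = 13, so u(1039) = u(13) = 2.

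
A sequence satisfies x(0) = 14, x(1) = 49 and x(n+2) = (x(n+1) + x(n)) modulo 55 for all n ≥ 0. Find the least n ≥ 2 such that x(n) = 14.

20

Computing terms: x(0) = 14; x(1) = 49; x(2) = 8; x(3) = 2; x(4) = 10; x(5) = 12; x(6) = 22; x(7) = 34; x(8) = 1; x(9) = 35; x(10) = 36; x(11) = 16; x(12) = 52; x(13) = 13; x(14) = 10; x(15) = 23; x(16) = 33; x(17) = 1; x(18) = 34; x(19) = 35; x(20) = 14; x(21) = 49.
Since (x(20), x(21)) = (x(0), x(1)) = (14, 49) (two consecutive terms determine the rest), the sequence is periodic with period 20.
The value 14 next appears (with n ≥ 2) at x(20).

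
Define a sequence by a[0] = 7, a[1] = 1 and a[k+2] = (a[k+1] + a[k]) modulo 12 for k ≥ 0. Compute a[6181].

5

Computing terms: a[0] = 7,  a[1] = 1,  a[2] = 8,  a[3] = 9,  a[4] = 5,  a[5] = 2,  a[6] = 7,  a[7] = 9,  a[8] = 4,  a[9] = 1,  a[10] = 5,  a[11] = 6,  a[12] = 11,  a[13] = 5,  a[14] = 4,  a[15] = 9,  a[16] = 1,  a[17] = 10,  a[18] = 11,  a[19] = 9,  a[20] = 8,  a[21] = 5,  a[22] = 1,  a[23] = 6,  a[24] = 7,  a[25] = 1.
The sequence repeats with period 24.
So a[6181] = a[0 + ((6181-0) mod 24)] = a[13] = 5.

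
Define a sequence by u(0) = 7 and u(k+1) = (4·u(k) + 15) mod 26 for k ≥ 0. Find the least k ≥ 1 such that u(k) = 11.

Listing terms: u(0) = 7,  u(1) = 17,  u(2) = 5,  u(3) = 9,  u(4) = 25,  u(5) = 11,  u(6) = 7.
The sequence repeats with period 6.
The value 11 first appears (with k ≥ 1) at u(5).

5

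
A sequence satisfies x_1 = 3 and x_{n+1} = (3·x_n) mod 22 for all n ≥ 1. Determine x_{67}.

9

Computing terms: x_1 = 3; x_2 = 9; x_3 = 5; x_4 = 15; x_5 = 1; x_6 = 3.
The sequence repeats with period 5.
(67 - 1) mod 5 = 1, so x_{67} = x_2 = 9.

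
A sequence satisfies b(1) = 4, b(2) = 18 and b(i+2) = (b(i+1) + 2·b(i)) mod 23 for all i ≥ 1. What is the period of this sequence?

We have b(1) = 4; b(2) = 18; b(3) = 3; b(4) = 16; b(5) = 22; b(6) = 8; b(7) = 6; b(8) = 22; b(9) = 11; b(10) = 9; b(11) = 8; b(12) = 3; b(13) = 19; b(14) = 2; b(15) = 17; b(16) = 21; b(17) = 9; b(18) = 5; b(19) = 0; b(20) = 10; b(21) = 10; b(22) = 7; b(23) = 4; b(24) = 18.
The sequence repeats with period 22.

22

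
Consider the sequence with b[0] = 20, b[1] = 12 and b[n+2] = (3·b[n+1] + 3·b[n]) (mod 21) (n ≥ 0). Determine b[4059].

3

Listing terms: b[0] = 20; b[1] = 12; b[2] = 12; b[3] = 9; b[4] = 0; b[5] = 6; b[6] = 18; b[7] = 9; b[8] = 18; b[9] = 18; b[10] = 3; b[11] = 0; b[12] = 9; b[13] = 6; b[14] = 3; b[15] = 6; b[16] = 6; b[17] = 15; b[18] = 0; b[19] = 3; b[20] = 9; b[21] = 15; b[22] = 9; b[23] = 9; b[24] = 12; b[25] = 0; b[26] = 15; b[27] = 3; b[28] = 12; b[29] = 3; b[30] = 3; b[31] = 18; b[32] = 0; b[33] = 12; b[34] = 15; b[35] = 18; b[36] = 15; b[37] = 15; b[38] = 6; b[39] = 0; b[40] = 18; b[41] = 12; b[42] = 6; b[43] = 12; b[44] = 12.
Since (b[43], b[44]) = (b[1], b[2]) = (12, 12) (two consecutive terms determine the rest), the sequence is eventually periodic: after a pre-period of length 1 it cycles with period 42.
For n ≥ 1, b[n] depends only on (n - 1) mod 42. (4059 - 1) mod 42 = 26, so b[4059] = b[27] = 3.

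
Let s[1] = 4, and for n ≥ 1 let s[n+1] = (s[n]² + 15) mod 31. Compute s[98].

0

s[1] = 4; s[2] = 0; s[3] = 15; s[4] = 23; s[5] = 17; s[6] = 25; s[7] = 20; s[8] = 12; s[9] = 4.
The sequence repeats with period 8.
So s[98] = s[1 + ((98-1) mod 8)] = s[2] = 0.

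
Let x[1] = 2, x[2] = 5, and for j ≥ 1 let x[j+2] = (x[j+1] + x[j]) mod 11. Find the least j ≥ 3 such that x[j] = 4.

8

Computing terms: x[1] = 2, x[2] = 5, x[3] = 7, x[4] = 1, x[5] = 8, x[6] = 9, x[7] = 6, x[8] = 4, x[9] = 10, x[10] = 3, x[11] = 2, x[12] = 5.
The sequence repeats with period 10.
The value 4 first appears (with j ≥ 3) at x[8].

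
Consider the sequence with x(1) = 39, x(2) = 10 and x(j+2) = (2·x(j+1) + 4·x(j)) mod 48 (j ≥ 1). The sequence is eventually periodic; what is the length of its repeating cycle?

8

x(1) = 39; x(2) = 10; x(3) = 32; x(4) = 8; x(5) = 0; x(6) = 32; x(7) = 16; x(8) = 16; x(9) = 0; x(10) = 16; x(11) = 32; x(12) = 32; x(13) = 0; x(14) = 32.
Since (x(13), x(14)) = (x(5), x(6)) = (0, 32) (two consecutive terms determine the rest), the sequence is eventually periodic: after a pre-period of length 4 it cycles with period 8.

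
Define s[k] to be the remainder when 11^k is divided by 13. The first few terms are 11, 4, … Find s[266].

We have s[1] = 11, s[2] = 4, s[3] = 5, s[4] = 3, s[5] = 7, s[6] = 12, s[7] = 2, s[8] = 9, s[9] = 8, s[10] = 10, s[11] = 6, s[12] = 1, s[13] = 11.
Since s[13] = s[1] = 11, the sequence is periodic with period 12.
So s[266] = s[1 + ((266-1) mod 12)] = s[2] = 4.

4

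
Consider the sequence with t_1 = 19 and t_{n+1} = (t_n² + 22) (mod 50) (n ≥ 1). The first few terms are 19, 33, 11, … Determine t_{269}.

21

We have t_1 = 19, t_2 = 33, t_3 = 11, t_4 = 43, t_5 = 21, t_6 = 13, t_7 = 41, t_8 = 3, t_9 = 31, t_{10} = 33.
Since t_{10} = t_2 = 33, the sequence is eventually periodic: after a pre-period of length 1 it cycles with period 8.
For n ≥ 2, t_n depends only on (n - 2) mod 8. (269 - 2) mod 8 = 3, so t_{269} = t_5 = 21.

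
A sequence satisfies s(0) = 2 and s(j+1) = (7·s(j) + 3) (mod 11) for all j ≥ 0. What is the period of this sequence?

10

s(0) = 2, s(1) = 6, s(2) = 1, s(3) = 10, s(4) = 7, s(5) = 8, s(6) = 4, s(7) = 9, s(8) = 0, s(9) = 3, s(10) = 2.
Since s(10) = s(0) = 2, the sequence is periodic with period 10.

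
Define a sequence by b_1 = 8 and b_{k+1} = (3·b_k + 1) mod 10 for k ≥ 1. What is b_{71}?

6

Listing terms: b_1 = 8,  b_2 = 5,  b_3 = 6,  b_4 = 9,  b_5 = 8.
Since b_5 = b_1 = 8, the sequence is periodic with period 4.
(71 - 1) mod 4 = 2, so b_{71} = b_3 = 6.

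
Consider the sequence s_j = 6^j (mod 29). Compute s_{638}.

Listing terms: s_0 = 1; s_1 = 6; s_2 = 7; s_3 = 13; s_4 = 20; s_5 = 4; s_6 = 24; s_7 = 28; s_8 = 23; s_9 = 22; s_{10} = 16; s_{11} = 9; s_{12} = 25; s_{13} = 5; s_{14} = 1.
Since s_{14} = s_0 = 1, the sequence is periodic with period 14.
So s_{638} = s_{0 + ((638-0) mod 14)} = s_8 = 23.

23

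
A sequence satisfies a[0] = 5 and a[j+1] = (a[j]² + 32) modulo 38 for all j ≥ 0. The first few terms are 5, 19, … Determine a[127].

13

Listing terms: a[0] = 5,  a[1] = 19,  a[2] = 13,  a[3] = 11,  a[4] = 1,  a[5] = 33,  a[6] = 19.
Since a[6] = a[1] = 19, the sequence is eventually periodic: after a pre-period of length 1 it cycles with period 5.
For j ≥ 1, a[j] depends only on (j - 1) mod 5. (127 - 1) mod 5 = 1, so a[127] = a[2] = 13.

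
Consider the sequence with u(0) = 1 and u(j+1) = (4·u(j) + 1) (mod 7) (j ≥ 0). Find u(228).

1

u(0) = 1,  u(1) = 5,  u(2) = 0,  u(3) = 1.
Since u(3) = u(0) = 1, the sequence is periodic with period 3.
So u(228) = u(0 + ((228-0) mod 3)) = u(0) = 1.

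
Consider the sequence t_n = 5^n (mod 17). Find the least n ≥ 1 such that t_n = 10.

Listing terms: t_0 = 1; t_1 = 5; t_2 = 8; t_3 = 6; t_4 = 13; t_5 = 14; t_6 = 2; t_7 = 10; t_8 = 16; t_9 = 12; t_{10} = 9; t_{11} = 11; t_{12} = 4; t_{13} = 3; t_{14} = 15; t_{15} = 7; t_{16} = 1.
The sequence repeats with period 16.
The value 10 first appears (with n ≥ 1) at t_7.

7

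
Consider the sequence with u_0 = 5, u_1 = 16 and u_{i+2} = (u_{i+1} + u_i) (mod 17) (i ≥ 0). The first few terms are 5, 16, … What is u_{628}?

Listing terms: u_0 = 5, u_1 = 16, u_2 = 4, u_3 = 3, u_4 = 7, u_5 = 10, u_6 = 0, u_7 = 10, u_8 = 10, u_9 = 3, u_{10} = 13, u_{11} = 16, u_{12} = 12, u_{13} = 11, u_{14} = 6, u_{15} = 0, u_{16} = 6, u_{17} = 6, u_{18} = 12, u_{19} = 1, u_{20} = 13, u_{21} = 14, u_{22} = 10, u_{23} = 7, u_{24} = 0, u_{25} = 7, u_{26} = 7, u_{27} = 14, u_{28} = 4, u_{29} = 1, u_{30} = 5, u_{31} = 6, u_{32} = 11, u_{33} = 0, u_{34} = 11, u_{35} = 11, u_{36} = 5, u_{37} = 16.
Since (u_{36}, u_{37}) = (u_0, u_1) = (5, 16) (two consecutive terms determine the rest), the sequence is periodic with period 36.
(628 - 0) mod 36 = 16, so u_{628} = u_{16} = 6.

6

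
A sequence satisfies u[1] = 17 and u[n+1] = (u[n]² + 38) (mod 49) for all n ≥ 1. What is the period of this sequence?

Computing terms: u[1] = 17; u[2] = 33; u[3] = 0; u[4] = 38; u[5] = 12; u[6] = 35; u[7] = 38.
Since u[7] = u[4] = 38, the sequence is eventually periodic: after a pre-period of length 3 it cycles with period 3.

3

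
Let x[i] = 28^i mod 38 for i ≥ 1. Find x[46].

Listing terms: x[1] = 28; x[2] = 24; x[3] = 26; x[4] = 6; x[5] = 16; x[6] = 30; x[7] = 4; x[8] = 36; x[9] = 20; x[10] = 28.
The sequence repeats with period 9.
(46 - 1) mod 9 = 0, so x[46] = x[1] = 28.

28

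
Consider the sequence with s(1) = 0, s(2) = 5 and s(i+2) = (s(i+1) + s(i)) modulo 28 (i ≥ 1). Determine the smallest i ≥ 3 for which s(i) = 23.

11

Computing terms: s(1) = 0, s(2) = 5, s(3) = 5, s(4) = 10, s(5) = 15, s(6) = 25, s(7) = 12, s(8) = 9, s(9) = 21, s(10) = 2, s(11) = 23, s(12) = 25, s(13) = 20, s(14) = 17, s(15) = 9, s(16) = 26, s(17) = 7, s(18) = 5, s(19) = 12, s(20) = 17, s(21) = 1, s(22) = 18, s(23) = 19, s(24) = 9, s(25) = 0, s(26) = 9, s(27) = 9, s(28) = 18, s(29) = 27, s(30) = 17, s(31) = 16, s(32) = 5, s(33) = 21, s(34) = 26, s(35) = 19, s(36) = 17, s(37) = 8, s(38) = 25, s(39) = 5, s(40) = 2, s(41) = 7, s(42) = 9, s(43) = 16, s(44) = 25, s(45) = 13, s(46) = 10, s(47) = 23, s(48) = 5, s(49) = 0, s(50) = 5.
Since (s(49), s(50)) = (s(1), s(2)) = (0, 5) (two consecutive terms determine the rest), the sequence is periodic with period 48.
The value 23 first appears (with i ≥ 3) at s(11).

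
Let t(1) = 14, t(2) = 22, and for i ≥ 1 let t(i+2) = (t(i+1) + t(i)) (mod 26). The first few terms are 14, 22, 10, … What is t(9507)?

Computing terms: t(1) = 14, t(2) = 22, t(3) = 10, t(4) = 6, t(5) = 16, t(6) = 22, t(7) = 12, t(8) = 8, t(9) = 20, t(10) = 2, t(11) = 22, t(12) = 24, t(13) = 20, t(14) = 18, t(15) = 12, t(16) = 4, t(17) = 16, t(18) = 20, t(19) = 10, t(20) = 4, t(21) = 14, t(22) = 18, t(23) = 6, t(24) = 24, t(25) = 4, t(26) = 2, t(27) = 6, t(28) = 8, t(29) = 14, t(30) = 22.
Since (t(29), t(30)) = (t(1), t(2)) = (14, 22) (two consecutive terms determine the rest), the sequence is periodic with period 28.
So t(9507) = t(1 + ((9507-1) mod 28)) = t(15) = 12.

12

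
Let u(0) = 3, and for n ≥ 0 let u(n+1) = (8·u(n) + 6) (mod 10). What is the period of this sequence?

4

Computing terms: u(0) = 3, u(1) = 0, u(2) = 6, u(3) = 4, u(4) = 8, u(5) = 0.
Since u(5) = u(1) = 0, the sequence is eventually periodic: after a pre-period of length 1 it cycles with period 4.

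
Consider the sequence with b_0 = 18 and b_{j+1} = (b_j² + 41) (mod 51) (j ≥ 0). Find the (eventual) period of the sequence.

6

We have b_0 = 18; b_1 = 8; b_2 = 3; b_3 = 50; b_4 = 42; b_5 = 20; b_6 = 33; b_7 = 8.
Since b_7 = b_1 = 8, the sequence is eventually periodic: after a pre-period of length 1 it cycles with period 6.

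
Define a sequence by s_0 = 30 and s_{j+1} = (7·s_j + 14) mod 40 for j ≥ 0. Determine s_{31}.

Listing terms: s_0 = 30,  s_1 = 24,  s_2 = 22,  s_3 = 8,  s_4 = 30.
Since s_4 = s_0 = 30, the sequence is periodic with period 4.
So s_{31} = s_{0 + ((31-0) mod 4)} = s_3 = 8.

8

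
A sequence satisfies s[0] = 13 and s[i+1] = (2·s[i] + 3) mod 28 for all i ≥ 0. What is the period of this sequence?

3

Listing terms: s[0] = 13, s[1] = 1, s[2] = 5, s[3] = 13.
The sequence repeats with period 3.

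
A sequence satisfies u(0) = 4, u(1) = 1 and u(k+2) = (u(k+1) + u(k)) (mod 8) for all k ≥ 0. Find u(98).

5

Computing terms: u(0) = 4; u(1) = 1; u(2) = 5; u(3) = 6; u(4) = 3; u(5) = 1; u(6) = 4; u(7) = 5; u(8) = 1; u(9) = 6; u(10) = 7; u(11) = 5; u(12) = 4; u(13) = 1.
The sequence repeats with period 12.
So u(98) = u(0 + ((98-0) mod 12)) = u(2) = 5.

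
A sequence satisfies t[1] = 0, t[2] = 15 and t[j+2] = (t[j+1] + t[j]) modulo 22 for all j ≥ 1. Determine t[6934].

Listing terms: t[1] = 0, t[2] = 15, t[3] = 15, t[4] = 8, t[5] = 1, t[6] = 9, t[7] = 10, t[8] = 19, t[9] = 7, t[10] = 4, t[11] = 11, t[12] = 15, t[13] = 4, t[14] = 19, t[15] = 1, t[16] = 20, t[17] = 21, t[18] = 19, t[19] = 18, t[20] = 15, t[21] = 11, t[22] = 4, t[23] = 15, t[24] = 19, t[25] = 12, t[26] = 9, t[27] = 21, t[28] = 8, t[29] = 7, t[30] = 15, t[31] = 0, t[32] = 15.
Since (t[31], t[32]) = (t[1], t[2]) = (0, 15) (two consecutive terms determine the rest), the sequence is periodic with period 30.
(6934 - 1) mod 30 = 3, so t[6934] = t[4] = 8.

8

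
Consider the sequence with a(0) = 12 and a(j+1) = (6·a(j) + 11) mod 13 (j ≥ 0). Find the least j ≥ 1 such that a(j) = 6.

a(0) = 12; a(1) = 5; a(2) = 2; a(3) = 10; a(4) = 6; a(5) = 8; a(6) = 7; a(7) = 1; a(8) = 4; a(9) = 9; a(10) = 0; a(11) = 11; a(12) = 12.
The sequence repeats with period 12.
The value 6 first appears (with j ≥ 1) at a(4).

4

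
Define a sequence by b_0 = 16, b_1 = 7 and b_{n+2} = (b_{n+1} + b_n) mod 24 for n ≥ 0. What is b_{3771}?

Listing terms: b_0 = 16,  b_1 = 7,  b_2 = 23,  b_3 = 6,  b_4 = 5,  b_5 = 11,  b_6 = 16,  b_7 = 3,  b_8 = 19,  b_9 = 22,  b_{10} = 17,  b_{11} = 15,  b_{12} = 8,  b_{13} = 23,  b_{14} = 7,  b_{15} = 6,  b_{16} = 13,  b_{17} = 19,  b_{18} = 8,  b_{19} = 3,  b_{20} = 11,  b_{21} = 14,  b_{22} = 1,  b_{23} = 15,  b_{24} = 16,  b_{25} = 7.
Since (b_{24}, b_{25}) = (b_0, b_1) = (16, 7) (two consecutive terms determine the rest), the sequence is periodic with period 24.
(3771 - 0) mod 24 = 3, so b_{3771} = b_3 = 6.

6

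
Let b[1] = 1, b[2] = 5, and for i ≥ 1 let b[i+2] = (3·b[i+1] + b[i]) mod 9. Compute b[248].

Computing terms: b[1] = 1; b[2] = 5; b[3] = 7; b[4] = 8; b[5] = 4; b[6] = 2; b[7] = 1; b[8] = 5.
The sequence repeats with period 6.
(248 - 1) mod 6 = 1, so b[248] = b[2] = 5.

5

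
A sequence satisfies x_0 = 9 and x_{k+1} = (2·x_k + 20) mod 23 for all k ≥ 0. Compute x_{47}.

Listing terms: x_0 = 9,  x_1 = 15,  x_2 = 4,  x_3 = 5,  x_4 = 7,  x_5 = 11,  x_6 = 19,  x_7 = 12,  x_8 = 21,  x_9 = 16,  x_{10} = 6,  x_{11} = 9.
The sequence repeats with period 11.
So x_{47} = x_{0 + ((47-0) mod 11)} = x_3 = 5.

5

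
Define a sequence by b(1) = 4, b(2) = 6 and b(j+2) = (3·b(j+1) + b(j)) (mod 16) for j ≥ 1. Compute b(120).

10

b(1) = 4,  b(2) = 6,  b(3) = 6,  b(4) = 8,  b(5) = 14,  b(6) = 2,  b(7) = 4,  b(8) = 14,  b(9) = 14,  b(10) = 8,  b(11) = 6,  b(12) = 10,  b(13) = 4,  b(14) = 6.
The sequence repeats with period 12.
(120 - 1) mod 12 = 11, so b(120) = b(12) = 10.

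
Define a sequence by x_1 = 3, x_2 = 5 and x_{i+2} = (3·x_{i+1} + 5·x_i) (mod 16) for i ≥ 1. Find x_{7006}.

Listing terms: x_1 = 3,  x_2 = 5,  x_3 = 14,  x_4 = 3,  x_5 = 15,  x_6 = 12,  x_7 = 15,  x_8 = 9,  x_9 = 6,  x_{10} = 15,  x_{11} = 11,  x_{12} = 12,  x_{13} = 11,  x_{14} = 13,  x_{15} = 14,  x_{16} = 11,  x_{17} = 7,  x_{18} = 12,  x_{19} = 7,  x_{20} = 1,  x_{21} = 6,  x_{22} = 7,  x_{23} = 3,  x_{24} = 12,  x_{25} = 3,  x_{26} = 5.
Since (x_{25}, x_{26}) = (x_1, x_2) = (3, 5) (two consecutive terms determine the rest), the sequence is periodic with period 24.
(7006 - 1) mod 24 = 21, so x_{7006} = x_{22} = 7.

7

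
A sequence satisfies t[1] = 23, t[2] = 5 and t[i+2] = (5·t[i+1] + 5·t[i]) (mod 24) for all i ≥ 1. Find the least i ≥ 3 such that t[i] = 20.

3

We have t[1] = 23; t[2] = 5; t[3] = 20; t[4] = 5; t[5] = 5; t[6] = 2; t[7] = 11; t[8] = 17; t[9] = 20; t[10] = 17; t[11] = 17; t[12] = 2; t[13] = 23; t[14] = 5.
The sequence repeats with period 12.
The value 20 first appears (with i ≥ 3) at t[3].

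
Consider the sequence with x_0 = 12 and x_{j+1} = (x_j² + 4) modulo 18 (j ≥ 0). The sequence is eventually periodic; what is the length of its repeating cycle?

x_0 = 12, x_1 = 4, x_2 = 2, x_3 = 8, x_4 = 14, x_5 = 2.
Since x_5 = x_2 = 2, the sequence is eventually periodic: after a pre-period of length 2 it cycles with period 3.

3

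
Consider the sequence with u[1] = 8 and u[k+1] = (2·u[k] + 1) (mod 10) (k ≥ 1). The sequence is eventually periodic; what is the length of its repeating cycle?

4

Listing terms: u[1] = 8,  u[2] = 7,  u[3] = 5,  u[4] = 1,  u[5] = 3,  u[6] = 7.
Since u[6] = u[2] = 7, the sequence is eventually periodic: after a pre-period of length 1 it cycles with period 4.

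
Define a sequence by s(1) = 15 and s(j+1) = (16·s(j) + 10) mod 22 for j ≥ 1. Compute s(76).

Listing terms: s(1) = 15; s(2) = 8; s(3) = 6; s(4) = 18; s(5) = 12; s(6) = 4; s(7) = 8.
Since s(7) = s(2) = 8, the sequence is eventually periodic: after a pre-period of length 1 it cycles with period 5.
For j ≥ 2, s(j) depends only on (j - 2) mod 5. (76 - 2) mod 5 = 4, so s(76) = s(6) = 4.

4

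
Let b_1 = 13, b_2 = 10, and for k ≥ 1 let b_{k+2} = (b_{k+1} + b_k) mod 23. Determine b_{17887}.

b_1 = 13; b_2 = 10; b_3 = 0; b_4 = 10; b_5 = 10; b_6 = 20; b_7 = 7; b_8 = 4; b_9 = 11; b_{10} = 15; b_{11} = 3; b_{12} = 18; b_{13} = 21; b_{14} = 16; b_{15} = 14; b_{16} = 7; b_{17} = 21; b_{18} = 5; b_{19} = 3; b_{20} = 8; b_{21} = 11; b_{22} = 19; b_{23} = 7; b_{24} = 3; b_{25} = 10; b_{26} = 13; b_{27} = 0; b_{28} = 13; b_{29} = 13; b_{30} = 3; b_{31} = 16; b_{32} = 19; b_{33} = 12; b_{34} = 8; b_{35} = 20; b_{36} = 5; b_{37} = 2; b_{38} = 7; b_{39} = 9; b_{40} = 16; b_{41} = 2; b_{42} = 18; b_{43} = 20; b_{44} = 15; b_{45} = 12; b_{46} = 4; b_{47} = 16; b_{48} = 20; b_{49} = 13; b_{50} = 10.
The sequence repeats with period 48.
(17887 - 1) mod 48 = 30, so b_{17887} = b_{31} = 16.

16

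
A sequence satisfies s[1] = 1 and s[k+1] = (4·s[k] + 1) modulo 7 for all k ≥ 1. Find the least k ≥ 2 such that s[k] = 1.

4

Listing terms: s[1] = 1,  s[2] = 5,  s[3] = 0,  s[4] = 1.
The sequence repeats with period 3.
The value 1 next appears (with k ≥ 2) at s[4].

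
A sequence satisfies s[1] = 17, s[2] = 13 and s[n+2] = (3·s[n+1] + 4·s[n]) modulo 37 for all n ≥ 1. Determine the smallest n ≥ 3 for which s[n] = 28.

6

Listing terms: s[1] = 17; s[2] = 13; s[3] = 33; s[4] = 3; s[5] = 30; s[6] = 28; s[7] = 19; s[8] = 21; s[9] = 28; s[10] = 20; s[11] = 24; s[12] = 4; s[13] = 34; s[14] = 7; s[15] = 9; s[16] = 18; s[17] = 16; s[18] = 9; s[19] = 17; s[20] = 13.
The sequence repeats with period 18.
The value 28 first appears (with n ≥ 3) at s[6].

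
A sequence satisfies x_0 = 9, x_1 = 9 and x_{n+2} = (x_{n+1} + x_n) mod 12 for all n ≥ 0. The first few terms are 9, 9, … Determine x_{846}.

x_0 = 9, x_1 = 9, x_2 = 6, x_3 = 3, x_4 = 9, x_5 = 0, x_6 = 9, x_7 = 9.
Since (x_6, x_7) = (x_0, x_1) = (9, 9) (two consecutive terms determine the rest), the sequence is periodic with period 6.
(846 - 0) mod 6 = 0, so x_{846} = x_0 = 9.

9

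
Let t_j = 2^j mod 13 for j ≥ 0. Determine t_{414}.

We have t_0 = 1,  t_1 = 2,  t_2 = 4,  t_3 = 8,  t_4 = 3,  t_5 = 6,  t_6 = 12,  t_7 = 11,  t_8 = 9,  t_9 = 5,  t_{10} = 10,  t_{11} = 7,  t_{12} = 1.
The sequence repeats with period 12.
(414 - 0) mod 12 = 6, so t_{414} = t_6 = 12.

12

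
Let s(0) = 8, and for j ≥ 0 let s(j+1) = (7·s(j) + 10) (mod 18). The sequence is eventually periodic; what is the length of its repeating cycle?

9

Computing terms: s(0) = 8,  s(1) = 12,  s(2) = 4,  s(3) = 2,  s(4) = 6,  s(5) = 16,  s(6) = 14,  s(7) = 0,  s(8) = 10,  s(9) = 8.
Since s(9) = s(0) = 8, the sequence is periodic with period 9.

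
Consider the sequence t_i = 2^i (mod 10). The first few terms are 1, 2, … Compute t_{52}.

6

Computing terms: t_0 = 1; t_1 = 2; t_2 = 4; t_3 = 8; t_4 = 6; t_5 = 2.
Since t_5 = t_1 = 2, the sequence is eventually periodic: after a pre-period of length 1 it cycles with period 4.
For i ≥ 1, t_i depends only on (i - 1) mod 4. (52 - 1) mod 4 = 3, so t_{52} = t_4 = 6.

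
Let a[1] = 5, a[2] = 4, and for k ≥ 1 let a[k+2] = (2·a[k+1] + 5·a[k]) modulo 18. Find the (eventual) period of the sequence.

Computing terms: a[1] = 5, a[2] = 4, a[3] = 15, a[4] = 14, a[5] = 13, a[6] = 6, a[7] = 5, a[8] = 4.
The sequence repeats with period 6.

6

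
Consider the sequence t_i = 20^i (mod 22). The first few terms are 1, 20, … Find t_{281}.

Computing terms: t_0 = 1,  t_1 = 20,  t_2 = 4,  t_3 = 14,  t_4 = 16,  t_5 = 12,  t_6 = 20.
Since t_6 = t_1 = 20, the sequence is eventually periodic: after a pre-period of length 1 it cycles with period 5.
For i ≥ 1, t_i depends only on (i - 1) mod 5. (281 - 1) mod 5 = 0, so t_{281} = t_1 = 20.

20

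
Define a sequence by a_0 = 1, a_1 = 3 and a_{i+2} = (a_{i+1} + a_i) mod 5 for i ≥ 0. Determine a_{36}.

Computing terms: a_0 = 1, a_1 = 3, a_2 = 4, a_3 = 2, a_4 = 1, a_5 = 3.
Since (a_4, a_5) = (a_0, a_1) = (1, 3) (two consecutive terms determine the rest), the sequence is periodic with period 4.
So a_{36} = a_{0 + ((36-0) mod 4)} = a_0 = 1.

1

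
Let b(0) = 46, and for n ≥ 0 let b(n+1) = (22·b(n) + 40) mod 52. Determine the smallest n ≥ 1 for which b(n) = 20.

We have b(0) = 46; b(1) = 12; b(2) = 44; b(3) = 20; b(4) = 12.
Since b(4) = b(1) = 12, the sequence is eventually periodic: after a pre-period of length 1 it cycles with period 3.
The value 20 first appears (with n ≥ 1) at b(3).

3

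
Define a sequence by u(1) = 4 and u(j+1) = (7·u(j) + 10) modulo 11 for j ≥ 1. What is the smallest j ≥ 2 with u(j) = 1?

We have u(1) = 4; u(2) = 5; u(3) = 1; u(4) = 6; u(5) = 8; u(6) = 0; u(7) = 10; u(8) = 3; u(9) = 9; u(10) = 7; u(11) = 4.
Since u(11) = u(1) = 4, the sequence is periodic with period 10.
The value 1 first appears (with j ≥ 2) at u(3).

3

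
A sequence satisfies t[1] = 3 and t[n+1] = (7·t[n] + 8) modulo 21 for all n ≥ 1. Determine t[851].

8

We have t[1] = 3; t[2] = 8; t[3] = 1; t[4] = 15; t[5] = 8.
Since t[5] = t[2] = 8, the sequence is eventually periodic: after a pre-period of length 1 it cycles with period 3.
For n ≥ 2, t[n] depends only on (n - 2) mod 3. (851 - 2) mod 3 = 0, so t[851] = t[2] = 8.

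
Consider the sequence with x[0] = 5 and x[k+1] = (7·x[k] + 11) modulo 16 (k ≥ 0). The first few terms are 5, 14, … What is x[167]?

x[0] = 5, x[1] = 14, x[2] = 13, x[3] = 6, x[4] = 5.
The sequence repeats with period 4.
(167 - 0) mod 4 = 3, so x[167] = x[3] = 6.

6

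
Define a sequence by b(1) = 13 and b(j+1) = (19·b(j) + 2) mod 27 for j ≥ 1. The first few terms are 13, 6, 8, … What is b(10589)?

We have b(1) = 13; b(2) = 6; b(3) = 8; b(4) = 19; b(5) = 12; b(6) = 14; b(7) = 25; b(8) = 18; b(9) = 20; b(10) = 4; b(11) = 24; b(12) = 26; b(13) = 10; b(14) = 3; b(15) = 5; b(16) = 16; b(17) = 9; b(18) = 11; b(19) = 22; b(20) = 15; b(21) = 17; b(22) = 1; b(23) = 21; b(24) = 23; b(25) = 7; b(26) = 0; b(27) = 2; b(28) = 13.
The sequence repeats with period 27.
So b(10589) = b(1 + ((10589-1) mod 27)) = b(5) = 12.

12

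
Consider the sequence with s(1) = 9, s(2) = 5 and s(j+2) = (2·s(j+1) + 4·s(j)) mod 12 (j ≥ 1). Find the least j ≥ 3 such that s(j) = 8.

7

s(1) = 9, s(2) = 5, s(3) = 10, s(4) = 4, s(5) = 0, s(6) = 4, s(7) = 8, s(8) = 8, s(9) = 0, s(10) = 8, s(11) = 4, s(12) = 4, s(13) = 0.
Since (s(12), s(13)) = (s(4), s(5)) = (4, 0) (two consecutive terms determine the rest), the sequence is eventually periodic: after a pre-period of length 3 it cycles with period 8.
The value 8 first appears (with j ≥ 3) at s(7).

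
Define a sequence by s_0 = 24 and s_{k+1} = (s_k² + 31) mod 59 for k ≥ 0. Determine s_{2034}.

31

Listing terms: s_0 = 24,  s_1 = 17,  s_2 = 25,  s_3 = 7,  s_4 = 21,  s_5 = 0,  s_6 = 31,  s_7 = 48,  s_8 = 34,  s_9 = 7.
Since s_9 = s_3 = 7, the sequence is eventually periodic: after a pre-period of length 3 it cycles with period 6.
For k ≥ 3, s_k depends only on (k - 3) mod 6. (2034 - 3) mod 6 = 3, so s_{2034} = s_6 = 31.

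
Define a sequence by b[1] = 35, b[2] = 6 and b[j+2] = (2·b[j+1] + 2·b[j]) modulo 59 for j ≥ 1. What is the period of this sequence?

29

Listing terms: b[1] = 35, b[2] = 6, b[3] = 23, b[4] = 58, b[5] = 44, b[6] = 27, b[7] = 24, b[8] = 43, b[9] = 16, b[10] = 0, b[11] = 32, b[12] = 5, b[13] = 15, b[14] = 40, b[15] = 51, b[16] = 5, b[17] = 53, b[18] = 57, b[19] = 43, b[20] = 23, b[21] = 14, b[22] = 15, b[23] = 58, b[24] = 28, b[25] = 54, b[26] = 46, b[27] = 23, b[28] = 20, b[29] = 27, b[30] = 35, b[31] = 6.
Since (b[30], b[31]) = (b[1], b[2]) = (35, 6) (two consecutive terms determine the rest), the sequence is periodic with period 29.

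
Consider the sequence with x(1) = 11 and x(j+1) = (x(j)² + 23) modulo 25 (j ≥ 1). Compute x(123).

9

We have x(1) = 11; x(2) = 19; x(3) = 9; x(4) = 4; x(5) = 14; x(6) = 19.
Since x(6) = x(2) = 19, the sequence is eventually periodic: after a pre-period of length 1 it cycles with period 4.
For j ≥ 2, x(j) depends only on (j - 2) mod 4. (123 - 2) mod 4 = 1, so x(123) = x(3) = 9.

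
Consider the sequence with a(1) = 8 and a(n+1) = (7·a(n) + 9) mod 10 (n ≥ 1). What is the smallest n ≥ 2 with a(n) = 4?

3

a(1) = 8,  a(2) = 5,  a(3) = 4,  a(4) = 7,  a(5) = 8.
Since a(5) = a(1) = 8, the sequence is periodic with period 4.
The value 4 first appears (with n ≥ 2) at a(3).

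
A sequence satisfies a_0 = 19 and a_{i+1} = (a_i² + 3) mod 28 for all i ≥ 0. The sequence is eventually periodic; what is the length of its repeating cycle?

Listing terms: a_0 = 19,  a_1 = 0,  a_2 = 3,  a_3 = 12,  a_4 = 7,  a_5 = 24,  a_6 = 19.
Since a_6 = a_0 = 19, the sequence is periodic with period 6.

6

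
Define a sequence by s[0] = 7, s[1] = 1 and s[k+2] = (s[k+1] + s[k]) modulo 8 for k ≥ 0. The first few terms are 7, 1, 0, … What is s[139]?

s[0] = 7,  s[1] = 1,  s[2] = 0,  s[3] = 1,  s[4] = 1,  s[5] = 2,  s[6] = 3,  s[7] = 5,  s[8] = 0,  s[9] = 5,  s[10] = 5,  s[11] = 2,  s[12] = 7,  s[13] = 1.
Since (s[12], s[13]) = (s[0], s[1]) = (7, 1) (two consecutive terms determine the rest), the sequence is periodic with period 12.
(139 - 0) mod 12 = 7, so s[139] = s[7] = 5.

5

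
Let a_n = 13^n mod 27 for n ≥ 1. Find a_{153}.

1

Listing terms: a_1 = 13; a_2 = 7; a_3 = 10; a_4 = 22; a_5 = 16; a_6 = 19; a_7 = 4; a_8 = 25; a_9 = 1; a_{10} = 13.
Since a_{10} = a_1 = 13, the sequence is periodic with period 9.
(153 - 1) mod 9 = 8, so a_{153} = a_9 = 1.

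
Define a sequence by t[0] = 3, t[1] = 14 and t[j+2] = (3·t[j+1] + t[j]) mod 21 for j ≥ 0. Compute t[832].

3

Listing terms: t[0] = 3, t[1] = 14, t[2] = 3, t[3] = 2, t[4] = 9, t[5] = 8, t[6] = 12, t[7] = 2, t[8] = 18, t[9] = 14, t[10] = 18, t[11] = 5, t[12] = 12, t[13] = 20, t[14] = 9, t[15] = 5, t[16] = 3, t[17] = 14.
Since (t[16], t[17]) = (t[0], t[1]) = (3, 14) (two consecutive terms determine the rest), the sequence is periodic with period 16.
So t[832] = t[0 + ((832-0) mod 16)] = t[0] = 3.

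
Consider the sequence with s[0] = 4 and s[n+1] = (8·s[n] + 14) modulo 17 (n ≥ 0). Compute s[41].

12

Listing terms: s[0] = 4,  s[1] = 12,  s[2] = 8,  s[3] = 10,  s[4] = 9,  s[5] = 1,  s[6] = 5,  s[7] = 3,  s[8] = 4.
Since s[8] = s[0] = 4, the sequence is periodic with period 8.
So s[41] = s[0 + ((41-0) mod 8)] = s[1] = 12.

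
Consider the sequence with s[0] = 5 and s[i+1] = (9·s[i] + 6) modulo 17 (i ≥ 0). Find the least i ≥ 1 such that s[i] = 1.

We have s[0] = 5; s[1] = 0; s[2] = 6; s[3] = 9; s[4] = 2; s[5] = 7; s[6] = 1; s[7] = 15; s[8] = 5.
Since s[8] = s[0] = 5, the sequence is periodic with period 8.
The value 1 first appears (with i ≥ 1) at s[6].

6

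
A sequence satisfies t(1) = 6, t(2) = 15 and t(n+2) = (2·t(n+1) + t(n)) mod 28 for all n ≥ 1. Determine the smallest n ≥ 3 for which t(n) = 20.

Computing terms: t(1) = 6; t(2) = 15; t(3) = 8; t(4) = 3; t(5) = 14; t(6) = 3; t(7) = 20; t(8) = 15; t(9) = 22; t(10) = 3; t(11) = 0; t(12) = 3; t(13) = 6; t(14) = 15.
Since (t(13), t(14)) = (t(1), t(2)) = (6, 15) (two consecutive terms determine the rest), the sequence is periodic with period 12.
The value 20 first appears (with n ≥ 3) at t(7).

7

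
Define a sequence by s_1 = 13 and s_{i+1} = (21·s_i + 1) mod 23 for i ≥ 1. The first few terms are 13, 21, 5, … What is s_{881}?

Listing terms: s_1 = 13,  s_2 = 21,  s_3 = 5,  s_4 = 14,  s_5 = 19,  s_6 = 9,  s_7 = 6,  s_8 = 12,  s_9 = 0,  s_{10} = 1,  s_{11} = 22,  s_{12} = 3,  s_{13} = 18,  s_{14} = 11,  s_{15} = 2,  s_{16} = 20,  s_{17} = 7,  s_{18} = 10,  s_{19} = 4,  s_{20} = 16,  s_{21} = 15,  s_{22} = 17,  s_{23} = 13.
Since s_{23} = s_1 = 13, the sequence is periodic with period 22.
So s_{881} = s_{1 + ((881-1) mod 22)} = s_1 = 13.

13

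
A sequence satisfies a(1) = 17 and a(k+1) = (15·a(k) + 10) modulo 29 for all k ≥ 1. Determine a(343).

Computing terms: a(1) = 17, a(2) = 4, a(3) = 12, a(4) = 16, a(5) = 18, a(6) = 19, a(7) = 5, a(8) = 27, a(9) = 9, a(10) = 0, a(11) = 10, a(12) = 15, a(13) = 3, a(14) = 26, a(15) = 23, a(16) = 7, a(17) = 28, a(18) = 24, a(19) = 22, a(20) = 21, a(21) = 6, a(22) = 13, a(23) = 2, a(24) = 11, a(25) = 1, a(26) = 25, a(27) = 8, a(28) = 14, a(29) = 17.
Since a(29) = a(1) = 17, the sequence is periodic with period 28.
(343 - 1) mod 28 = 6, so a(343) = a(7) = 5.

5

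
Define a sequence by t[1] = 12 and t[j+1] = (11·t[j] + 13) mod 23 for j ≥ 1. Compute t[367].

t[1] = 12,  t[2] = 7,  t[3] = 21,  t[4] = 14,  t[5] = 6,  t[6] = 10,  t[7] = 8,  t[8] = 9,  t[9] = 20,  t[10] = 3,  t[11] = 0,  t[12] = 13,  t[13] = 18,  t[14] = 4,  t[15] = 11,  t[16] = 19,  t[17] = 15,  t[18] = 17,  t[19] = 16,  t[20] = 5,  t[21] = 22,  t[22] = 2,  t[23] = 12.
The sequence repeats with period 22.
So t[367] = t[1 + ((367-1) mod 22)] = t[15] = 11.

11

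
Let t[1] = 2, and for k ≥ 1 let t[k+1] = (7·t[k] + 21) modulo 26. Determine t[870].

5

We have t[1] = 2; t[2] = 9; t[3] = 6; t[4] = 11; t[5] = 20; t[6] = 5; t[7] = 4; t[8] = 23; t[9] = 0; t[10] = 21; t[11] = 12; t[12] = 1; t[13] = 2.
The sequence repeats with period 12.
(870 - 1) mod 12 = 5, so t[870] = t[6] = 5.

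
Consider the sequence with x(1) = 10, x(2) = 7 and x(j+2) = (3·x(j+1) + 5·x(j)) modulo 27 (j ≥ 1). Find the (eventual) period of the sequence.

36

Computing terms: x(1) = 10,  x(2) = 7,  x(3) = 17,  x(4) = 5,  x(5) = 19,  x(6) = 1,  x(7) = 17,  x(8) = 2,  x(9) = 10,  x(10) = 13,  x(11) = 8,  x(12) = 8,  x(13) = 10,  x(14) = 16,  x(15) = 17,  x(16) = 23,  x(17) = 19,  x(18) = 10,  x(19) = 17,  x(20) = 20,  x(21) = 10,  x(22) = 22,  x(23) = 8,  x(24) = 26,  x(25) = 10,  x(26) = 25,  x(27) = 17,  x(28) = 14,  x(29) = 19,  x(30) = 19,  x(31) = 17,  x(32) = 11,  x(33) = 10,  x(34) = 4,  x(35) = 8,  x(36) = 17,  x(37) = 10,  x(38) = 7.
Since (x(37), x(38)) = (x(1), x(2)) = (10, 7) (two consecutive terms determine the rest), the sequence is periodic with period 36.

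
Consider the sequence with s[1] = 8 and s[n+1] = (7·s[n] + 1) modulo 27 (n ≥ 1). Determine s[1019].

21

Computing terms: s[1] = 8; s[2] = 3; s[3] = 22; s[4] = 20; s[5] = 6; s[6] = 16; s[7] = 5; s[8] = 9; s[9] = 10; s[10] = 17; s[11] = 12; s[12] = 4; s[13] = 2; s[14] = 15; s[15] = 25; s[16] = 14; s[17] = 18; s[18] = 19; s[19] = 26; s[20] = 21; s[21] = 13; s[22] = 11; s[23] = 24; s[24] = 7; s[25] = 23; s[26] = 0; s[27] = 1; s[28] = 8.
The sequence repeats with period 27.
(1019 - 1) mod 27 = 19, so s[1019] = s[20] = 21.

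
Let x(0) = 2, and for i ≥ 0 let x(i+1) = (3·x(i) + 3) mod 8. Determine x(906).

x(0) = 2,  x(1) = 1,  x(2) = 6,  x(3) = 5,  x(4) = 2.
The sequence repeats with period 4.
(906 - 0) mod 4 = 2, so x(906) = x(2) = 6.

6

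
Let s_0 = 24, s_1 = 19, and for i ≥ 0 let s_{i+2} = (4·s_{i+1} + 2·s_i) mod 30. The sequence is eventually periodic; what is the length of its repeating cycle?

6

Computing terms: s_0 = 24, s_1 = 19, s_2 = 4, s_3 = 24, s_4 = 14, s_5 = 14, s_6 = 24, s_7 = 4, s_8 = 4, s_9 = 24.
Since (s_8, s_9) = (s_2, s_3) = (4, 24) (two consecutive terms determine the rest), the sequence is eventually periodic: after a pre-period of length 2 it cycles with period 6.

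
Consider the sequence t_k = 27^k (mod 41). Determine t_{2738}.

32

Computing terms: t_1 = 27; t_2 = 32; t_3 = 3; t_4 = 40; t_5 = 14; t_6 = 9; t_7 = 38; t_8 = 1; t_9 = 27.
The sequence repeats with period 8.
(2738 - 1) mod 8 = 1, so t_{2738} = t_2 = 32.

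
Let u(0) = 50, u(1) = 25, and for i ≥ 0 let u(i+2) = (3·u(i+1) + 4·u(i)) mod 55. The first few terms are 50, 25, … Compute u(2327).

40

Computing terms: u(0) = 50, u(1) = 25, u(2) = 0, u(3) = 45, u(4) = 25, u(5) = 35, u(6) = 40, u(7) = 40, u(8) = 5, u(9) = 10, u(10) = 50, u(11) = 25.
The sequence repeats with period 10.
So u(2327) = u(0 + ((2327-0) mod 10)) = u(7) = 40.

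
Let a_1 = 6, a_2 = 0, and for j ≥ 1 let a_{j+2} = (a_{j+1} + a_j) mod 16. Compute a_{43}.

14

Listing terms: a_1 = 6, a_2 = 0, a_3 = 6, a_4 = 6, a_5 = 12, a_6 = 2, a_7 = 14, a_8 = 0, a_9 = 14, a_{10} = 14, a_{11} = 12, a_{12} = 10, a_{13} = 6, a_{14} = 0.
Since (a_{13}, a_{14}) = (a_1, a_2) = (6, 0) (two consecutive terms determine the rest), the sequence is periodic with period 12.
So a_{43} = a_{1 + ((43-1) mod 12)} = a_7 = 14.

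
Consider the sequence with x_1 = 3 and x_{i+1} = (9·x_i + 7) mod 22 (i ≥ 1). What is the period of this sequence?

Listing terms: x_1 = 3, x_2 = 12, x_3 = 5, x_4 = 8, x_5 = 13, x_6 = 14, x_7 = 1, x_8 = 16, x_9 = 19, x_{10} = 2, x_{11} = 3.
Since x_{11} = x_1 = 3, the sequence is periodic with period 10.

10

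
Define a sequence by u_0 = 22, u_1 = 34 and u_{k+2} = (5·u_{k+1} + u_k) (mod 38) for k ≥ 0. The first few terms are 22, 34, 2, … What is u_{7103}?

32

Computing terms: u_0 = 22,  u_1 = 34,  u_2 = 2,  u_3 = 6,  u_4 = 32,  u_5 = 14,  u_6 = 26,  u_7 = 30,  u_8 = 24,  u_9 = 36,  u_{10} = 14,  u_{11} = 30,  u_{12} = 12,  u_{13} = 14,  u_{14} = 6,  u_{15} = 6,  u_{16} = 36,  u_{17} = 34,  u_{18} = 16,  u_{19} = 0,  u_{20} = 16,  u_{21} = 4,  u_{22} = 36,  u_{23} = 32,  u_{24} = 6,  u_{25} = 24,  u_{26} = 12,  u_{27} = 8,  u_{28} = 14,  u_{29} = 2,  u_{30} = 24,  u_{31} = 8,  u_{32} = 26,  u_{33} = 24,  u_{34} = 32,  u_{35} = 32,  u_{36} = 2,  u_{37} = 4,  u_{38} = 22,  u_{39} = 0,  u_{40} = 22,  u_{41} = 34.
The sequence repeats with period 40.
So u_{7103} = u_{0 + ((7103-0) mod 40)} = u_{23} = 32.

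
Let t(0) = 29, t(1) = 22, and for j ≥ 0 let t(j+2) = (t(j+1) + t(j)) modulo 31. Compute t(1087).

Computing terms: t(0) = 29,  t(1) = 22,  t(2) = 20,  t(3) = 11,  t(4) = 0,  t(5) = 11,  t(6) = 11,  t(7) = 22,  t(8) = 2,  t(9) = 24,  t(10) = 26,  t(11) = 19,  t(12) = 14,  t(13) = 2,  t(14) = 16,  t(15) = 18,  t(16) = 3,  t(17) = 21,  t(18) = 24,  t(19) = 14,  t(20) = 7,  t(21) = 21,  t(22) = 28,  t(23) = 18,  t(24) = 15,  t(25) = 2,  t(26) = 17,  t(27) = 19,  t(28) = 5,  t(29) = 24,  t(30) = 29,  t(31) = 22.
Since (t(30), t(31)) = (t(0), t(1)) = (29, 22) (two consecutive terms determine the rest), the sequence is periodic with period 30.
(1087 - 0) mod 30 = 7, so t(1087) = t(7) = 22.

22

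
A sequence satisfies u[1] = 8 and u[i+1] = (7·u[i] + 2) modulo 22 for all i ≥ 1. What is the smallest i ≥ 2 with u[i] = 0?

Listing terms: u[1] = 8,  u[2] = 14,  u[3] = 12,  u[4] = 20,  u[5] = 10,  u[6] = 6,  u[7] = 0,  u[8] = 2,  u[9] = 16,  u[10] = 4,  u[11] = 8.
Since u[11] = u[1] = 8, the sequence is periodic with period 10.
The value 0 first appears (with i ≥ 2) at u[7].

7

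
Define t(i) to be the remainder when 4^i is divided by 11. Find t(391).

Computing terms: t(1) = 4, t(2) = 5, t(3) = 9, t(4) = 3, t(5) = 1, t(6) = 4.
Since t(6) = t(1) = 4, the sequence is periodic with period 5.
So t(391) = t(1 + ((391-1) mod 5)) = t(1) = 4.

4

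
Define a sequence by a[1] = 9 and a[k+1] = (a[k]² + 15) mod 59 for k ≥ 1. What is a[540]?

Listing terms: a[1] = 9,  a[2] = 37,  a[3] = 27,  a[4] = 36,  a[5] = 13,  a[6] = 7,  a[7] = 5,  a[8] = 40,  a[9] = 22,  a[10] = 27.
Since a[10] = a[3] = 27, the sequence is eventually periodic: after a pre-period of length 2 it cycles with period 7.
For k ≥ 3, a[k] depends only on (k - 3) mod 7. (540 - 3) mod 7 = 5, so a[540] = a[8] = 40.

40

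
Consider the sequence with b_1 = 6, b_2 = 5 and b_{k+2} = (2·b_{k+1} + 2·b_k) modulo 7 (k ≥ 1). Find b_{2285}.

Listing terms: b_1 = 6; b_2 = 5; b_3 = 1; b_4 = 5; b_5 = 5; b_6 = 6; b_7 = 1; b_8 = 0; b_9 = 2; b_{10} = 4; b_{11} = 5; b_{12} = 4; b_{13} = 4; b_{14} = 2; b_{15} = 5; b_{16} = 0; b_{17} = 3; b_{18} = 6; b_{19} = 4; b_{20} = 6; b_{21} = 6; b_{22} = 3; b_{23} = 4; b_{24} = 0; b_{25} = 1; b_{26} = 2; b_{27} = 6; b_{28} = 2; b_{29} = 2; b_{30} = 1; b_{31} = 6; b_{32} = 0; b_{33} = 5; b_{34} = 3; b_{35} = 2; b_{36} = 3; b_{37} = 3; b_{38} = 5; b_{39} = 2; b_{40} = 0; b_{41} = 4; b_{42} = 1; b_{43} = 3; b_{44} = 1; b_{45} = 1; b_{46} = 4; b_{47} = 3; b_{48} = 0; b_{49} = 6; b_{50} = 5.
The sequence repeats with period 48.
(2285 - 1) mod 48 = 28, so b_{2285} = b_{29} = 2.

2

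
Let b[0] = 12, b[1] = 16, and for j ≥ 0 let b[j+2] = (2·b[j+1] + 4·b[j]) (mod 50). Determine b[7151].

We have b[0] = 12,  b[1] = 16,  b[2] = 30,  b[3] = 24,  b[4] = 18,  b[5] = 32,  b[6] = 36,  b[7] = 0,  b[8] = 44,  b[9] = 38,  b[10] = 2,  b[11] = 6,  b[12] = 20,  b[13] = 14,  b[14] = 8,  b[15] = 22,  b[16] = 26,  b[17] = 40,  b[18] = 34,  b[19] = 28,  b[20] = 42,  b[21] = 46,  b[22] = 10,  b[23] = 4,  b[24] = 48,  b[25] = 12,  b[26] = 16.
The sequence repeats with period 25.
So b[7151] = b[0 + ((7151-0) mod 25)] = b[1] = 16.

16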